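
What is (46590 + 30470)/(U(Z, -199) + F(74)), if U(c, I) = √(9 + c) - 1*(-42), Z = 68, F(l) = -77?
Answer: -96325/41 - 19265*√77/287 ≈ -2938.4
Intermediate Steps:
U(c, I) = 42 + √(9 + c) (U(c, I) = √(9 + c) + 42 = 42 + √(9 + c))
(46590 + 30470)/(U(Z, -199) + F(74)) = (46590 + 30470)/((42 + √(9 + 68)) - 77) = 77060/((42 + √77) - 77) = 77060/(-35 + √77)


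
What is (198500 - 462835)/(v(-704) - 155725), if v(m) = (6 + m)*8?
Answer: 264335/161309 ≈ 1.6387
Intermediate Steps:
v(m) = 48 + 8*m
(198500 - 462835)/(v(-704) - 155725) = (198500 - 462835)/((48 + 8*(-704)) - 155725) = -264335/((48 - 5632) - 155725) = -264335/(-5584 - 155725) = -264335/(-161309) = -264335*(-1/161309) = 264335/161309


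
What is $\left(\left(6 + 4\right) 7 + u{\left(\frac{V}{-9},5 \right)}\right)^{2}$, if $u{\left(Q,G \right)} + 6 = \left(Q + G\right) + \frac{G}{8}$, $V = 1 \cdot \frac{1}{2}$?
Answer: $\frac{25090081}{5184} \approx 4839.9$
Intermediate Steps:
$V = \frac{1}{2}$ ($V = 1 \cdot \frac{1}{2} = \frac{1}{2} \approx 0.5$)
$u{\left(Q,G \right)} = -6 + Q + \frac{9 G}{8}$ ($u{\left(Q,G \right)} = -6 + \left(\left(Q + G\right) + \frac{G}{8}\right) = -6 + \left(\left(G + Q\right) + G \frac{1}{8}\right) = -6 + \left(\left(G + Q\right) + \frac{G}{8}\right) = -6 + \left(Q + \frac{9 G}{8}\right) = -6 + Q + \frac{9 G}{8}$)
$\left(\left(6 + 4\right) 7 + u{\left(\frac{V}{-9},5 \right)}\right)^{2} = \left(\left(6 + 4\right) 7 + \left(-6 + \frac{1}{2 \left(-9\right)} + \frac{9}{8} \cdot 5\right)\right)^{2} = \left(10 \cdot 7 + \left(-6 + \frac{1}{2} \left(- \frac{1}{9}\right) + \frac{45}{8}\right)\right)^{2} = \left(70 - \frac{31}{72}\right)^{2} = \left(\frac{5009}{72}\right)^{2} = \frac{25090081}{5184}$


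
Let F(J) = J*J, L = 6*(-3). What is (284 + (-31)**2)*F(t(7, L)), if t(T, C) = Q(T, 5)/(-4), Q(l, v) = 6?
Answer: 11205/4 ≈ 2801.3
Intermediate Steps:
L = -18
t(T, C) = -3/2 (t(T, C) = 6/(-4) = 6*(-1/4) = -3/2)
F(J) = J**2
(284 + (-31)**2)*F(t(7, L)) = (284 + (-31)**2)*(-3/2)**2 = (284 + 961)*(9/4) = 1245*(9/4) = 11205/4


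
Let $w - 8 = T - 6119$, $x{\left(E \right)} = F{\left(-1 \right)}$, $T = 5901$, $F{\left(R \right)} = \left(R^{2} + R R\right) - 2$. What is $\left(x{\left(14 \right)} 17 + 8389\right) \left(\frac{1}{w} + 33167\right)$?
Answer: $\frac{58429963841}{210} \approx 2.7824 \cdot 10^{8}$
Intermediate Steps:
$F{\left(R \right)} = -2 + 2 R^{2}$ ($F{\left(R \right)} = \left(R^{2} + R^{2}\right) - 2 = 2 R^{2} - 2 = -2 + 2 R^{2}$)
$x{\left(E \right)} = 0$ ($x{\left(E \right)} = -2 + 2 \left(-1\right)^{2} = -2 + 2 \cdot 1 = -2 + 2 = 0$)
$w = -210$ ($w = 8 + \left(5901 - 6119\right) = 8 - 218 = -210$)
$\left(x{\left(14 \right)} 17 + 8389\right) \left(\frac{1}{w} + 33167\right) = \left(0 \cdot 17 + 8389\right) \left(\frac{1}{-210} + 33167\right) = \left(0 + 8389\right) \left(- \frac{1}{210} + 33167\right) = 8389 \cdot \frac{6965069}{210} = \frac{58429963841}{210}$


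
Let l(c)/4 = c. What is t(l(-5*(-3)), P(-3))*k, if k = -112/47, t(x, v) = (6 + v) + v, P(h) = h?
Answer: 0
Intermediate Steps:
l(c) = 4*c
t(x, v) = 6 + 2*v
k = -112/47 (k = -112*1/47 = -112/47 ≈ -2.3830)
t(l(-5*(-3)), P(-3))*k = (6 + 2*(-3))*(-112/47) = (6 - 6)*(-112/47) = 0*(-112/47) = 0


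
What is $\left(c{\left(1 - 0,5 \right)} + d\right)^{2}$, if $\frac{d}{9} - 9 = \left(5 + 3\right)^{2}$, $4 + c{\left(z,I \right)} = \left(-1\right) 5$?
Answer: $419904$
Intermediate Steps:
$c{\left(z,I \right)} = -9$ ($c{\left(z,I \right)} = -4 - 5 = -9$)
$d = 657$ ($d = 81 + 9 \left(5 + 3\right)^{2} = 81 + 9 \cdot 8^{2} = 81 + 9 \cdot 64 = 81 + 576 = 657$)
$\left(c{\left(1 - 0,5 \right)} + d\right)^{2} = \left(-9 + 657\right)^{2} = 648^{2} = 419904$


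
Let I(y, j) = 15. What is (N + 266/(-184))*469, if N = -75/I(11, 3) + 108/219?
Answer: -18749213/6716 ≈ -2791.7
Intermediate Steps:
N = -329/73 (N = -75/15 + 108/219 = -75*1/15 + 108*(1/219) = -5 + 36/73 = -329/73 ≈ -4.5069)
(N + 266/(-184))*469 = (-329/73 + 266/(-184))*469 = (-329/73 + 266*(-1/184))*469 = (-329/73 - 133/92)*469 = -39977/6716*469 = -18749213/6716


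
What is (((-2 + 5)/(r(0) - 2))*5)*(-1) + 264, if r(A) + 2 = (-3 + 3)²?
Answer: 1071/4 ≈ 267.75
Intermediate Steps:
r(A) = -2 (r(A) = -2 + (-3 + 3)² = -2 + 0² = -2 + 0 = -2)
(((-2 + 5)/(r(0) - 2))*5)*(-1) + 264 = (((-2 + 5)/(-2 - 2))*5)*(-1) + 264 = ((3/(-4))*5)*(-1) + 264 = ((3*(-¼))*5)*(-1) + 264 = -¾*5*(-1) + 264 = -15/4*(-1) + 264 = 15/4 + 264 = 1071/4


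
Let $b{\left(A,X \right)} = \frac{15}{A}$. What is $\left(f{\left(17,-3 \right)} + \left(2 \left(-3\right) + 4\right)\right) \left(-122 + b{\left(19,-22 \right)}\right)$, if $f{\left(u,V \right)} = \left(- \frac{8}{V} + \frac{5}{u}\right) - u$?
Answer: $\frac{1883854}{969} \approx 1944.1$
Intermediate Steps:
$f{\left(u,V \right)} = - u - \frac{8}{V} + \frac{5}{u}$
$\left(f{\left(17,-3 \right)} + \left(2 \left(-3\right) + 4\right)\right) \left(-122 + b{\left(19,-22 \right)}\right) = \left(\left(\left(-1\right) 17 - \frac{8}{-3} + \frac{5}{17}\right) + \left(2 \left(-3\right) + 4\right)\right) \left(-122 + \frac{15}{19}\right) = \left(\left(-17 - - \frac{8}{3} + 5 \cdot \frac{1}{17}\right) + \left(-6 + 4\right)\right) \left(-122 + 15 \cdot \frac{1}{19}\right) = \left(\left(-17 + \frac{8}{3} + \frac{5}{17}\right) - 2\right) \left(-122 + \frac{15}{19}\right) = \left(- \frac{716}{51} - 2\right) \left(- \frac{2303}{19}\right) = \left(- \frac{818}{51}\right) \left(- \frac{2303}{19}\right) = \frac{1883854}{969}$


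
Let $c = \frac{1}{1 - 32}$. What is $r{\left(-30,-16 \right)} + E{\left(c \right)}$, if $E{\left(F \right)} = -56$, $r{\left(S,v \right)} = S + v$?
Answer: $-102$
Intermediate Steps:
$c = - \frac{1}{31}$ ($c = \frac{1}{-31} = - \frac{1}{31} \approx -0.032258$)
$r{\left(-30,-16 \right)} + E{\left(c \right)} = \left(-30 - 16\right) - 56 = -46 - 56 = -102$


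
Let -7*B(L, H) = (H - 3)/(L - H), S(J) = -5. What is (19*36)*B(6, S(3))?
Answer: 5472/77 ≈ 71.065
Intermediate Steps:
B(L, H) = -(-3 + H)/(7*(L - H)) (B(L, H) = -(H - 3)/(7*(L - H)) = -(-3 + H)/(7*(L - H)))
(19*36)*B(6, S(3)) = (19*36)*((-3 - 5)/(7*(-5 - 1*6))) = 684*((⅐)*(-8)/(-5 - 6)) = 684*((⅐)*(-8)/(-11)) = 684*((⅐)*(-1/11)*(-8)) = 684*(8/77) = 5472/77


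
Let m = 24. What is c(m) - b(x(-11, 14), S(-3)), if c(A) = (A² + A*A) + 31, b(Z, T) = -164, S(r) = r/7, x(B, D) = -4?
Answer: 1347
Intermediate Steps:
S(r) = r/7 (S(r) = r*(⅐) = r/7)
c(A) = 31 + 2*A² (c(A) = (A² + A²) + 31 = 2*A² + 31 = 31 + 2*A²)
c(m) - b(x(-11, 14), S(-3)) = (31 + 2*24²) - 1*(-164) = (31 + 2*576) + 164 = (31 + 1152) + 164 = 1183 + 164 = 1347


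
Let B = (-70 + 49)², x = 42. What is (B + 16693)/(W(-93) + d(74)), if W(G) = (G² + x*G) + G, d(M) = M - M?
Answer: 8567/2325 ≈ 3.6847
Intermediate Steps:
B = 441 (B = (-21)² = 441)
d(M) = 0
W(G) = G² + 43*G (W(G) = (G² + 42*G) + G = G² + 43*G)
(B + 16693)/(W(-93) + d(74)) = (441 + 16693)/(-93*(43 - 93) + 0) = 17134/(-93*(-50) + 0) = 17134/(4650 + 0) = 17134/4650 = 17134*(1/4650) = 8567/2325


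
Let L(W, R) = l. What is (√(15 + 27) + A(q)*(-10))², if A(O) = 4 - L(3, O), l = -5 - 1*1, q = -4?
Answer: (100 - √42)² ≈ 8745.8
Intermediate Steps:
l = -6 (l = -5 - 1 = -6)
L(W, R) = -6
A(O) = 10 (A(O) = 4 - 1*(-6) = 4 + 6 = 10)
(√(15 + 27) + A(q)*(-10))² = (√(15 + 27) + 10*(-10))² = (√42 - 100)² = (-100 + √42)²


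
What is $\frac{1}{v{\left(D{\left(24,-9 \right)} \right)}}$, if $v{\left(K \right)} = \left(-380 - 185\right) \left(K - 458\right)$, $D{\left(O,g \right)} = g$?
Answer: $\frac{1}{263855} \approx 3.79 \cdot 10^{-6}$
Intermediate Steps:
$v{\left(K \right)} = 258770 - 565 K$ ($v{\left(K \right)} = - 565 \left(-458 + K\right) = 258770 - 565 K$)
$\frac{1}{v{\left(D{\left(24,-9 \right)} \right)}} = \frac{1}{258770 - -5085} = \frac{1}{258770 + 5085} = \frac{1}{263855}$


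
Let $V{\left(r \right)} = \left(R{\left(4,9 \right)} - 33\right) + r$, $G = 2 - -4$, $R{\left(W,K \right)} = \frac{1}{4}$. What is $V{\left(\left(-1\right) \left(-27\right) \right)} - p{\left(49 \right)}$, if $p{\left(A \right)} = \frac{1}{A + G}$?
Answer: $- \frac{1269}{220} \approx -5.7682$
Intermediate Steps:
$R{\left(W,K \right)} = \frac{1}{4}$
$G = 6$ ($G = 2 + 4 = 6$)
$p{\left(A \right)} = \frac{1}{6 + A}$ ($p{\left(A \right)} = \frac{1}{A + 6} = \frac{1}{6 + A}$)
$V{\left(r \right)} = - \frac{131}{4} + r$ ($V{\left(r \right)} = \left(\frac{1}{4} - 33\right) + r = - \frac{131}{4} + r$)
$V{\left(\left(-1\right) \left(-27\right) \right)} - p{\left(49 \right)} = \left(- \frac{131}{4} - -27\right) - \frac{1}{6 + 49} = \left(- \frac{131}{4} + 27\right) - \frac{1}{55} = - \frac{23}{4} - \frac{1}{55} = - \frac{1269}{220}$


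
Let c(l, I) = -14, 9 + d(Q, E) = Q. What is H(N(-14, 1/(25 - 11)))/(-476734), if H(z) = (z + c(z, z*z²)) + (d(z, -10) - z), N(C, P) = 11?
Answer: 6/238367 ≈ 2.5171e-5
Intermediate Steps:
d(Q, E) = -9 + Q
H(z) = -23 + z (H(z) = (z - 14) + ((-9 + z) - z) = (-14 + z) - 9 = -23 + z)
H(N(-14, 1/(25 - 11)))/(-476734) = (-23 + 11)/(-476734) = -12*(-1/476734) = 6/238367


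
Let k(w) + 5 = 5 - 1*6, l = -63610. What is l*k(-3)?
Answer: 381660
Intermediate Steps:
k(w) = -6 (k(w) = -5 + (5 - 1*6) = -5 + (5 - 6) = -5 - 1 = -6)
l*k(-3) = -63610*(-6) = 381660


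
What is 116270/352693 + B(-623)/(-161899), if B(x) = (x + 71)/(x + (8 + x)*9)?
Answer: 5268998962582/15982989354323 ≈ 0.32966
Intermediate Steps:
B(x) = (71 + x)/(72 + 10*x) (B(x) = (71 + x)/(x + (72 + 9*x)) = (71 + x)/(72 + 10*x))
116270/352693 + B(-623)/(-161899) = 116270/352693 + ((71 - 623)/(2*(36 + 5*(-623))))/(-161899) = 116270*(1/352693) + ((1/2)*(-552)/(36 - 3115))*(-1/161899) = 10570/32063 + ((1/2)*(-552)/(-3079))*(-1/161899) = 10570/32063 + ((1/2)*(-1/3079)*(-552))*(-1/161899) = 10570/32063 + (276/3079)*(-1/161899) = 10570/32063 - 276/498487021 = 5268998962582/15982989354323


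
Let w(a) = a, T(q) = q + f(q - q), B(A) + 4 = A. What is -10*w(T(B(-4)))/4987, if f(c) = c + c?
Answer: 80/4987 ≈ 0.016042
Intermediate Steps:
B(A) = -4 + A
f(c) = 2*c
T(q) = q (T(q) = q + 2*(q - q) = q + 2*0 = q + 0 = q)
-10*w(T(B(-4)))/4987 = -10*(-4 - 4)/4987 = -10*(-8)*(1/4987) = 80*(1/4987) = 80/4987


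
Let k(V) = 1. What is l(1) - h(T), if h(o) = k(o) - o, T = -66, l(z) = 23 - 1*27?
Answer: -71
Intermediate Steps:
l(z) = -4 (l(z) = 23 - 27 = -4)
h(o) = 1 - o
l(1) - h(T) = -4 - (1 - 1*(-66)) = -4 - (1 + 66) = -4 - 1*67 = -4 - 67 = -71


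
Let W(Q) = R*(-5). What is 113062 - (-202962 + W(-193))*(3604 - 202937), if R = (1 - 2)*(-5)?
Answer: -40461894609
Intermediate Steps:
R = 5 (R = -1*(-5) = 5)
W(Q) = -25 (W(Q) = 5*(-5) = -25)
113062 - (-202962 + W(-193))*(3604 - 202937) = 113062 - (-202962 - 25)*(3604 - 202937) = 113062 - (-202987)*(-199333) = 113062 - 1*40462007671 = 113062 - 40462007671 = -40461894609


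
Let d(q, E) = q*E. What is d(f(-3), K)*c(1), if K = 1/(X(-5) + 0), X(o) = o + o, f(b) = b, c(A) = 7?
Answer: 21/10 ≈ 2.1000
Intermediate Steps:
X(o) = 2*o
K = -1/10 (K = 1/(2*(-5) + 0) = 1/(-10 + 0) = 1/(-10) = -1/10 ≈ -0.10000)
d(q, E) = E*q
d(f(-3), K)*c(1) = -1/10*(-3)*7 = (3/10)*7 = 21/10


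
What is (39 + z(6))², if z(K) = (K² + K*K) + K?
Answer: 13689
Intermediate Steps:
z(K) = K + 2*K² (z(K) = (K² + K²) + K = 2*K² + K = K + 2*K²)
(39 + z(6))² = (39 + 6*(1 + 2*6))² = (39 + 6*(1 + 12))² = (39 + 6*13)² = (39 + 78)² = 117² = 13689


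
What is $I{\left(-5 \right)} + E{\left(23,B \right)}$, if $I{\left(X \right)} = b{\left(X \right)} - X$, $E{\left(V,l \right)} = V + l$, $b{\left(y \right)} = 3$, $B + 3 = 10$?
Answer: $38$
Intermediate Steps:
$B = 7$ ($B = -3 + 10 = 7$)
$I{\left(X \right)} = 3 - X$
$I{\left(-5 \right)} + E{\left(23,B \right)} = \left(3 - -5\right) + \left(23 + 7\right) = \left(3 + 5\right) + 30 = 8 + 30 = 38$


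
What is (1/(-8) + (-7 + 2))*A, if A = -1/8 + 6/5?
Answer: -1763/320 ≈ -5.5094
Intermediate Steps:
A = 43/40 (A = -1*1/8 + 6*(1/5) = -1/8 + 6/5 = 43/40 ≈ 1.0750)
(1/(-8) + (-7 + 2))*A = (1/(-8) + (-7 + 2))*(43/40) = (-1/8 - 5)*(43/40) = -41/8*43/40 = -1763/320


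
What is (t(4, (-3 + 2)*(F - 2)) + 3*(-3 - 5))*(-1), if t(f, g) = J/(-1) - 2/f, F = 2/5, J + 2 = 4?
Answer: 53/2 ≈ 26.500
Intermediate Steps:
J = 2 (J = -2 + 4 = 2)
F = 2/5 (F = 2*(1/5) = 2/5 ≈ 0.40000)
t(f, g) = -2 - 2/f (t(f, g) = 2/(-1) - 2/f = 2*(-1) - 2/f = -2 - 2/f)
(t(4, (-3 + 2)*(F - 2)) + 3*(-3 - 5))*(-1) = ((-2 - 2/4) + 3*(-3 - 5))*(-1) = ((-2 - 2*1/4) + 3*(-8))*(-1) = ((-2 - 1/2) - 24)*(-1) = (-5/2 - 24)*(-1) = -53/2*(-1) = 53/2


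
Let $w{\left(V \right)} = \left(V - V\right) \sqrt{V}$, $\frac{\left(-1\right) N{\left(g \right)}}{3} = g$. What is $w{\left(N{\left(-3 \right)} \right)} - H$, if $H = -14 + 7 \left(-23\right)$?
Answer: $175$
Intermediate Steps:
$N{\left(g \right)} = - 3 g$
$w{\left(V \right)} = 0$ ($w{\left(V \right)} = 0 \sqrt{V} = 0$)
$H = -175$ ($H = -14 - 161 = -175$)
$w{\left(N{\left(-3 \right)} \right)} - H = 0 - -175 = 0 + 175 = 175$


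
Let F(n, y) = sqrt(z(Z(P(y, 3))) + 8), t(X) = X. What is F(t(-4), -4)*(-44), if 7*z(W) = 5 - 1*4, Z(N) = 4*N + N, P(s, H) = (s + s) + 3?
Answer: -44*sqrt(399)/7 ≈ -125.56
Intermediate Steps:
P(s, H) = 3 + 2*s (P(s, H) = 2*s + 3 = 3 + 2*s)
Z(N) = 5*N
z(W) = 1/7 (z(W) = (5 - 1*4)/7 = (5 - 4)/7 = (1/7)*1 = 1/7)
F(n, y) = sqrt(399)/7 (F(n, y) = sqrt(1/7 + 8) = sqrt(57/7) = sqrt(399)/7)
F(t(-4), -4)*(-44) = (sqrt(399)/7)*(-44) = -44*sqrt(399)/7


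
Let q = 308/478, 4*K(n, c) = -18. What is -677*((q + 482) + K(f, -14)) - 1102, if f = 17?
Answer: -155257137/478 ≈ -3.2481e+5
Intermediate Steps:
K(n, c) = -9/2 (K(n, c) = (¼)*(-18) = -9/2)
q = 154/239 (q = 308*(1/478) = 154/239 ≈ 0.64435)
-677*((q + 482) + K(f, -14)) - 1102 = -677*((154/239 + 482) - 9/2) - 1102 = -677*(115352/239 - 9/2) - 1102 = -677*228553/478 - 1102 = -154730381/478 - 1102 = -155257137/478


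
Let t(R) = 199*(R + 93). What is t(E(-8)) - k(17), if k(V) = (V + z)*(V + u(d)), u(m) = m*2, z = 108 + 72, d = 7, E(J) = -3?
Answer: 11803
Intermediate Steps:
z = 180
t(R) = 18507 + 199*R (t(R) = 199*(93 + R) = 18507 + 199*R)
u(m) = 2*m
k(V) = (14 + V)*(180 + V) (k(V) = (V + 180)*(V + 2*7) = (180 + V)*(V + 14) = (180 + V)*(14 + V) = (14 + V)*(180 + V))
t(E(-8)) - k(17) = (18507 + 199*(-3)) - (2520 + 17² + 194*17) = (18507 - 597) - (2520 + 289 + 3298) = 17910 - 1*6107 = 17910 - 6107 = 11803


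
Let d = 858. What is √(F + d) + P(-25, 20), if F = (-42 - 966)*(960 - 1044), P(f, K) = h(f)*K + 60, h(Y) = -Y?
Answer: 560 + √85530 ≈ 852.46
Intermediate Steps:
P(f, K) = 60 - K*f (P(f, K) = (-f)*K + 60 = -K*f + 60 = 60 - K*f)
F = 84672 (F = -1008*(-84) = 84672)
√(F + d) + P(-25, 20) = √(84672 + 858) + (60 - 1*20*(-25)) = √85530 + (60 + 500) = √85530 + 560 = 560 + √85530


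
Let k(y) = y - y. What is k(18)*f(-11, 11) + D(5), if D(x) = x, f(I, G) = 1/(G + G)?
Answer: 5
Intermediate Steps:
f(I, G) = 1/(2*G)
k(y) = 0
k(18)*f(-11, 11) + D(5) = 0*((½)/11) + 5 = 0*((½)*(1/11)) + 5 = 0*(1/22) + 5 = 0 + 5 = 5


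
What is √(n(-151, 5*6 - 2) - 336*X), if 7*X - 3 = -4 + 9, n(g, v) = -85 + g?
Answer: 2*I*√155 ≈ 24.9*I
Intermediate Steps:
X = 8/7 (X = 3/7 + (-4 + 9)/7 = 3/7 + (⅐)*5 = 3/7 + 5/7 = 8/7 ≈ 1.1429)
√(n(-151, 5*6 - 2) - 336*X) = √((-85 - 151) - 336*8/7) = √(-236 - 384) = √(-620) = 2*I*√155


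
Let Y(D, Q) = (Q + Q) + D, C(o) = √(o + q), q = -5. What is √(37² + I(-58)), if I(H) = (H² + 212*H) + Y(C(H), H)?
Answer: √(-7679 + 3*I*√7) ≈ 0.0453 + 87.63*I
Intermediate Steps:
C(o) = √(-5 + o) (C(o) = √(o - 5) = √(-5 + o))
Y(D, Q) = D + 2*Q (Y(D, Q) = 2*Q + D = D + 2*Q)
I(H) = H² + √(-5 + H) + 214*H (I(H) = (H² + 212*H) + (√(-5 + H) + 2*H) = H² + √(-5 + H) + 214*H)
√(37² + I(-58)) = √(37² + ((-58)² + √(-5 - 58) + 214*(-58))) = √(1369 + (3364 + √(-63) - 12412)) = √(1369 + (3364 + 3*I*√7 - 12412)) = √(1369 + (-9048 + 3*I*√7)) = √(-7679 + 3*I*√7)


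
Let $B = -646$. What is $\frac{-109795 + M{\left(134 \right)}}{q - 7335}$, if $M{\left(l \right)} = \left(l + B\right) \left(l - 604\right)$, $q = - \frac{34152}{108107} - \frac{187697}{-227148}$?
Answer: $- \frac{3213067612746420}{180107844810977} \approx -17.84$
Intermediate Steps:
$q = \frac{12533801083}{24556288836}$ ($q = \left(-34152\right) \frac{1}{108107} - - \frac{187697}{227148} = - \frac{34152}{108107} + \frac{187697}{227148} = \frac{12533801083}{24556288836} \approx 0.51041$)
$M{\left(l \right)} = \left(-646 + l\right) \left(-604 + l\right)$ ($M{\left(l \right)} = \left(l - 646\right) \left(l - 604\right) = \left(-646 + l\right) \left(-604 + l\right)$)
$\frac{-109795 + M{\left(134 \right)}}{q - 7335} = \frac{-109795 + \left(390184 + 134^{2} - 167500\right)}{\frac{12533801083}{24556288836} - 7335} = \frac{-109795 + \left(390184 + 17956 - 167500\right)}{- \frac{180107844810977}{24556288836}} = \left(-109795 + 240640\right) \left(- \frac{24556288836}{180107844810977}\right) = 130845 \left(- \frac{24556288836}{180107844810977}\right) = - \frac{3213067612746420}{180107844810977}$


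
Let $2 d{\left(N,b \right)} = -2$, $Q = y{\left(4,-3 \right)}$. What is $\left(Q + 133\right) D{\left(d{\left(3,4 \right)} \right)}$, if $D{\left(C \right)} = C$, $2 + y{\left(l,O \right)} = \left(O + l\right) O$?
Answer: $-128$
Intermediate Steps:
$y{\left(l,O \right)} = -2 + O \left(O + l\right)$ ($y{\left(l,O \right)} = -2 + \left(O + l\right) O = -2 + O \left(O + l\right)$)
$Q = -5$ ($Q = -2 + \left(-3\right)^{2} - 12 = -2 + 9 - 12 = -5$)
$d{\left(N,b \right)} = -1$ ($d{\left(N,b \right)} = \frac{1}{2} \left(-2\right) = -1$)
$\left(Q + 133\right) D{\left(d{\left(3,4 \right)} \right)} = \left(-5 + 133\right) \left(-1\right) = 128 \left(-1\right) = -128$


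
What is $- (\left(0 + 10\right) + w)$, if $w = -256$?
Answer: $246$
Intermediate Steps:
$- (\left(0 + 10\right) + w) = - (\left(0 + 10\right) - 256) = - (10 - 256) = \left(-1\right) \left(-246\right) = 246$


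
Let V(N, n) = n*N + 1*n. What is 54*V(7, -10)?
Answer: -4320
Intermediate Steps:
V(N, n) = n + N*n (V(N, n) = N*n + n = n + N*n)
54*V(7, -10) = 54*(-10*(1 + 7)) = 54*(-10*8) = 54*(-80) = -4320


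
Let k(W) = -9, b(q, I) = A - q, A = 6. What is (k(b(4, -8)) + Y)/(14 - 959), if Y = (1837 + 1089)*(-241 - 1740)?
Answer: 1159283/189 ≈ 6133.8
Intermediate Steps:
b(q, I) = 6 - q
Y = -5796406 (Y = 2926*(-1981) = -5796406)
(k(b(4, -8)) + Y)/(14 - 959) = (-9 - 5796406)/(14 - 959) = -5796415/(-945) = -5796415*(-1/945) = 1159283/189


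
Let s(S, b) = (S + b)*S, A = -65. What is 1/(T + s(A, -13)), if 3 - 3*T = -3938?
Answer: 3/19151 ≈ 0.00015665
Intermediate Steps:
T = 3941/3 (T = 1 - ⅓*(-3938) = 1 + 3938/3 = 3941/3 ≈ 1313.7)
s(S, b) = S*(S + b)
1/(T + s(A, -13)) = 1/(3941/3 - 65*(-65 - 13)) = 1/(3941/3 - 65*(-78)) = 1/(3941/3 + 5070) = 1/(19151/3) = 3/19151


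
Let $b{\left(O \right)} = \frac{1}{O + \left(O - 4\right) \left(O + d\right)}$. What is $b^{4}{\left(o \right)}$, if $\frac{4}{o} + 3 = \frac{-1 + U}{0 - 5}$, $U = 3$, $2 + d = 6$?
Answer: $\frac{6975757441}{433892899369216} \approx 1.6077 \cdot 10^{-5}$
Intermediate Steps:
$d = 4$ ($d = -2 + 6 = 4$)
$o = - \frac{20}{17}$ ($o = \frac{4}{-3 + \frac{-1 + 3}{0 - 5}} = \frac{4}{-3 + \frac{2}{-5}} = \frac{4}{-3 + 2 \left(- \frac{1}{5}\right)} = \frac{4}{-3 - \frac{2}{5}} = \frac{4}{- \frac{17}{5}} = 4 \left(- \frac{5}{17}\right) = - \frac{20}{17} \approx -1.1765$)
$b{\left(O \right)} = \frac{1}{O + \left(-4 + O\right) \left(4 + O\right)}$ ($b{\left(O \right)} = \frac{1}{O + \left(O - 4\right) \left(O + 4\right)} = \frac{1}{O + \left(-4 + O\right) \left(4 + O\right)}$)
$b^{4}{\left(o \right)} = \left(\frac{1}{-16 - \frac{20}{17} + \left(- \frac{20}{17}\right)^{2}}\right)^{4} = \left(\frac{1}{-16 - \frac{20}{17} + \frac{400}{289}}\right)^{4} = \left(\frac{1}{- \frac{4564}{289}}\right)^{4} = \left(- \frac{289}{4564}\right)^{4} = \frac{6975757441}{433892899369216}$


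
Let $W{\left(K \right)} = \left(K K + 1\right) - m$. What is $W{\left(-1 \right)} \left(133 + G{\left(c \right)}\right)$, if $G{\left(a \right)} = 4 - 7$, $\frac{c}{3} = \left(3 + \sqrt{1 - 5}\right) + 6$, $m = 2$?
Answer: $0$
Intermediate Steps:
$W{\left(K \right)} = -1 + K^{2}$ ($W{\left(K \right)} = \left(K K + 1\right) - 2 = \left(K^{2} + 1\right) - 2 = \left(1 + K^{2}\right) - 2 = -1 + K^{2}$)
$c = 27 + 6 i$ ($c = 3 \left(\left(3 + \sqrt{1 - 5}\right) + 6\right) = 3 \left(\left(3 + \sqrt{-4}\right) + 6\right) = 3 \left(\left(3 + 2 i\right) + 6\right) = 3 \left(9 + 2 i\right) = 27 + 6 i \approx 27.0 + 6.0 i$)
$G{\left(a \right)} = -3$ ($G{\left(a \right)} = 4 - 7 = -3$)
$W{\left(-1 \right)} \left(133 + G{\left(c \right)}\right) = \left(-1 + \left(-1\right)^{2}\right) \left(133 - 3\right) = \left(-1 + 1\right) 130 = 0 \cdot 130 = 0$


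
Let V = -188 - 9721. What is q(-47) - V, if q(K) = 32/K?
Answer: 465691/47 ≈ 9908.3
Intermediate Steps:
V = -9909
q(-47) - V = 32/(-47) - 1*(-9909) = 32*(-1/47) + 9909 = -32/47 + 9909 = 465691/47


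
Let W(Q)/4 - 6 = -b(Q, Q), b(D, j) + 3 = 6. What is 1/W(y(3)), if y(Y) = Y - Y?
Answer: 1/12 ≈ 0.083333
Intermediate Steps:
b(D, j) = 3 (b(D, j) = -3 + 6 = 3)
y(Y) = 0
W(Q) = 12 (W(Q) = 24 + 4*(-1*3) = 24 + 4*(-3) = 24 - 12 = 12)
1/W(y(3)) = 1/12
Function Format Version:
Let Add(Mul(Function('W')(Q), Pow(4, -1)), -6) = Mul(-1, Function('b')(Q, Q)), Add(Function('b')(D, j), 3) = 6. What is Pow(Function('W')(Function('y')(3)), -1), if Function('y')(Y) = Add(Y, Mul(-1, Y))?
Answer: Rational(1, 12) ≈ 0.083333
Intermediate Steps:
Function('b')(D, j) = 3 (Function('b')(D, j) = Add(-3, 6) = 3)
Function('y')(Y) = 0
Function('W')(Q) = 12 (Function('W')(Q) = Add(24, Mul(4, Mul(-1, 3))) = Add(24, Mul(4, -3)) = Add(24, -12) = 12)
Pow(Function('W')(Function('y')(3)), -1) = Pow(12, -1) = Rational(1, 12)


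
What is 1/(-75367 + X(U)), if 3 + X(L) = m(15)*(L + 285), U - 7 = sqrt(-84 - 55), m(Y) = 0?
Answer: -1/75370 ≈ -1.3268e-5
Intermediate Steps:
U = 7 + I*sqrt(139) (U = 7 + sqrt(-84 - 55) = 7 + sqrt(-139) = 7 + I*sqrt(139) ≈ 7.0 + 11.79*I)
X(L) = -3 (X(L) = -3 + 0*(L + 285) = -3 + 0*(285 + L) = -3 + 0 = -3)
1/(-75367 + X(U)) = 1/(-75367 - 3) = 1/(-75370) = -1/75370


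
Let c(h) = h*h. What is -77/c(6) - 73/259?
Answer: -22571/9324 ≈ -2.4207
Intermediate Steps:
c(h) = h**2
-77/c(6) - 73/259 = -77/(6**2) - 73/259 = -77/36 - 73*1/259 = -77*1/36 - 73/259 = -77/36 - 73/259 = -22571/9324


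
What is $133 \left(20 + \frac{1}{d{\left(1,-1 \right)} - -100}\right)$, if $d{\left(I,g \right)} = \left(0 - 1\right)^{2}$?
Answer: $\frac{268793}{101} \approx 2661.3$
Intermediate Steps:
$d{\left(I,g \right)} = 1$ ($d{\left(I,g \right)} = \left(-1\right)^{2} = 1$)
$133 \left(20 + \frac{1}{d{\left(1,-1 \right)} - -100}\right) = 133 \left(20 + \frac{1}{1 - -100}\right) = 133 \left(20 + \frac{1}{1 + 100}\right) = 133 \left(20 + \frac{1}{101}\right) = 133 \cdot \frac{2021}{101} = \frac{268793}{101}$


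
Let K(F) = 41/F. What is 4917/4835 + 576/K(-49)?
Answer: -136261443/198235 ≈ -687.37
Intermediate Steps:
4917/4835 + 576/K(-49) = 4917/4835 + 576/((41/(-49))) = 4917*(1/4835) + 576/((41*(-1/49))) = 4917/4835 + 576/(-41/49) = 4917/4835 + 576*(-49/41) = 4917/4835 - 28224/41 = -136261443/198235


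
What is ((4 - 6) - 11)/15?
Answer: -13/15 ≈ -0.86667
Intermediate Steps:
((4 - 6) - 11)/15 = (-2 - 11)*(1/15) = -13*1/15 = -13/15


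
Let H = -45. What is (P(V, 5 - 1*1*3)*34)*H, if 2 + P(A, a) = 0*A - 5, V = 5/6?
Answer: 10710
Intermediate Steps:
V = ⅚ (V = 5*(⅙) = ⅚ ≈ 0.83333)
P(A, a) = -7 (P(A, a) = -2 + (0*A - 5) = -2 + (0 - 5) = -2 - 5 = -7)
(P(V, 5 - 1*1*3)*34)*H = -7*34*(-45) = -238*(-45) = 10710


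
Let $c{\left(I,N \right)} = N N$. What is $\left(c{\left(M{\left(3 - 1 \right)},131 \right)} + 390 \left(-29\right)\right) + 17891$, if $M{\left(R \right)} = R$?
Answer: $23742$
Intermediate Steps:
$c{\left(I,N \right)} = N^{2}$
$\left(c{\left(M{\left(3 - 1 \right)},131 \right)} + 390 \left(-29\right)\right) + 17891 = \left(131^{2} + 390 \left(-29\right)\right) + 17891 = \left(17161 - 11310\right) + 17891 = 5851 + 17891 = 23742$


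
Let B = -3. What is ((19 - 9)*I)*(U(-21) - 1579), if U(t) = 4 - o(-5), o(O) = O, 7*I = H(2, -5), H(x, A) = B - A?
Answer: -31400/7 ≈ -4485.7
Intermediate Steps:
H(x, A) = -3 - A
I = 2/7 (I = (-3 - 1*(-5))/7 = (-3 + 5)/7 = (⅐)*2 = 2/7 ≈ 0.28571)
U(t) = 9 (U(t) = 4 - 1*(-5) = 4 + 5 = 9)
((19 - 9)*I)*(U(-21) - 1579) = ((19 - 9)*(2/7))*(9 - 1579) = (10*(2/7))*(-1570) = (20/7)*(-1570) = -31400/7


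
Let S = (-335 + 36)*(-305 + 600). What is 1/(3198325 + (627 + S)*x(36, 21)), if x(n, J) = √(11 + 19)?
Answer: 639665/1999837124621 + 87578*√30/9999185623105 ≈ 3.6783e-7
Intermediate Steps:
S = -88205 (S = -299*295 = -88205)
x(n, J) = √30
1/(3198325 + (627 + S)*x(36, 21)) = 1/(3198325 + (627 - 88205)*√30) = 1/(3198325 - 87578*√30)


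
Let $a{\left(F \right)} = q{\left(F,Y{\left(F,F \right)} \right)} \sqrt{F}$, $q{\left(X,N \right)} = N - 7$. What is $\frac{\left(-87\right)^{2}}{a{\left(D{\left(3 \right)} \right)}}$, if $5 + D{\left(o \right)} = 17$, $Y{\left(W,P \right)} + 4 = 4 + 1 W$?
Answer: $\frac{2523 \sqrt{3}}{10} \approx 437.0$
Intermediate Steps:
$Y{\left(W,P \right)} = W$ ($Y{\left(W,P \right)} = -4 + \left(4 + 1 W\right) = -4 + \left(4 + W\right) = W$)
$D{\left(o \right)} = 12$ ($D{\left(o \right)} = -5 + 17 = 12$)
$q{\left(X,N \right)} = -7 + N$
$a{\left(F \right)} = \sqrt{F} \left(-7 + F\right)$ ($a{\left(F \right)} = \left(-7 + F\right) \sqrt{F} = \sqrt{F} \left(-7 + F\right)$)
$\frac{\left(-87\right)^{2}}{a{\left(D{\left(3 \right)} \right)}} = \frac{\left(-87\right)^{2}}{\sqrt{12} \left(-7 + 12\right)} = \frac{7569}{2 \sqrt{3} \cdot 5} = \frac{7569}{10 \sqrt{3}} = 7569 \frac{\sqrt{3}}{30} = \frac{2523 \sqrt{3}}{10}$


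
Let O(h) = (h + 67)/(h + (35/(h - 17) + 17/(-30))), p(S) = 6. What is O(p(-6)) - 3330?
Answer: -2450100/743 ≈ -3297.6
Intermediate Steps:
O(h) = (67 + h)/(-17/30 + h + 35/(-17 + h)) (O(h) = (67 + h)/(h + (35/(-17 + h) + 17*(-1/30))) = (67 + h)/(h + (35/(-17 + h) - 17/30)) = (67 + h)/(h + (-17/30 + 35/(-17 + h))) = (67 + h)/(-17/30 + h + 35/(-17 + h)))
O(p(-6)) - 3330 = 30*(-1139 + 6² + 50*6)/(1339 - 527*6 + 30*6²) - 3330 = 30*(-1139 + 36 + 300)/(1339 - 3162 + 30*36) - 3330 = 30*(-803)/(1339 - 3162 + 1080) - 3330 = 30*(-803)/(-743) - 3330 = 30*(-1/743)*(-803) - 3330 = 24090/743 - 3330 = -2450100/743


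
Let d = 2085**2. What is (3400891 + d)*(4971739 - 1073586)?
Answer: 30203341629748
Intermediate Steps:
d = 4347225
(3400891 + d)*(4971739 - 1073586) = (3400891 + 4347225)*(4971739 - 1073586) = 7748116*3898153 = 30203341629748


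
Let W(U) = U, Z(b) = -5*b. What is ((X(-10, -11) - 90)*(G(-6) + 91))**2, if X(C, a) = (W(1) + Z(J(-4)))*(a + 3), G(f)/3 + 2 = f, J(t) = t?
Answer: 298805796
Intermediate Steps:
G(f) = -6 + 3*f
X(C, a) = 63 + 21*a (X(C, a) = (1 - 5*(-4))*(a + 3) = (1 + 20)*(3 + a) = 21*(3 + a) = 63 + 21*a)
((X(-10, -11) - 90)*(G(-6) + 91))**2 = (((63 + 21*(-11)) - 90)*((-6 + 3*(-6)) + 91))**2 = (((63 - 231) - 90)*((-6 - 18) + 91))**2 = ((-168 - 90)*(-24 + 91))**2 = (-258*67)**2 = (-17286)**2 = 298805796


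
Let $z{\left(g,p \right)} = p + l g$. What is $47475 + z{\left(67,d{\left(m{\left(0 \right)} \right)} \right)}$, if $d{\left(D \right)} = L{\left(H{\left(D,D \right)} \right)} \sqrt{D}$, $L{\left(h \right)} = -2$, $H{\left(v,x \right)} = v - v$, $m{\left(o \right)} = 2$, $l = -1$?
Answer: $47408 - 2 \sqrt{2} \approx 47405.0$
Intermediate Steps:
$H{\left(v,x \right)} = 0$
$d{\left(D \right)} = - 2 \sqrt{D}$
$z{\left(g,p \right)} = p - g$
$47475 + z{\left(67,d{\left(m{\left(0 \right)} \right)} \right)} = 47475 - \left(67 + 2 \sqrt{2}\right) = 47408 - 2 \sqrt{2}$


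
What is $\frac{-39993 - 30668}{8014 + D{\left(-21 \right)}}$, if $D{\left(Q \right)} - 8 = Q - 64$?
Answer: $- \frac{70661}{7937} \approx -8.9027$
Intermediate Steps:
$D{\left(Q \right)} = -56 + Q$ ($D{\left(Q \right)} = 8 + \left(Q - 64\right) = 8 + \left(-64 + Q\right) = -56 + Q$)
$\frac{-39993 - 30668}{8014 + D{\left(-21 \right)}} = \frac{-39993 - 30668}{8014 - 77} = - \frac{70661}{8014 - 77} = - \frac{70661}{7937}$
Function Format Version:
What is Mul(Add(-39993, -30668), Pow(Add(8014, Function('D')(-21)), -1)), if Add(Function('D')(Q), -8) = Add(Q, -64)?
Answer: Rational(-70661, 7937) ≈ -8.9027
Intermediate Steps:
Function('D')(Q) = Add(-56, Q) (Function('D')(Q) = Add(8, Add(Q, -64)) = Add(8, Add(-64, Q)) = Add(-56, Q))
Mul(Add(-39993, -30668), Pow(Add(8014, Function('D')(-21)), -1)) = Mul(Add(-39993, -30668), Pow(Add(8014, Add(-56, -21)), -1)) = Mul(-70661, Pow(Add(8014, -77), -1)) = Mul(-70661, Pow(7937, -1)) = Mul(-70661, Rational(1, 7937)) = Rational(-70661, 7937)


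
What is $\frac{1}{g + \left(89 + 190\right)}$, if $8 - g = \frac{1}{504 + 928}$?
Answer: $\frac{1432}{410983} \approx 0.0034843$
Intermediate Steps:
$g = \frac{11455}{1432}$ ($g = 8 - \frac{1}{504 + 928} = 8 - \frac{1}{1432} = \frac{11455}{1432} \approx 7.9993$)
$\frac{1}{g + \left(89 + 190\right)} = \frac{1}{\frac{11455}{1432} + \left(89 + 190\right)} = \frac{1}{\frac{11455}{1432} + 279} = \frac{1}{\frac{410983}{1432}} = \frac{1432}{410983}$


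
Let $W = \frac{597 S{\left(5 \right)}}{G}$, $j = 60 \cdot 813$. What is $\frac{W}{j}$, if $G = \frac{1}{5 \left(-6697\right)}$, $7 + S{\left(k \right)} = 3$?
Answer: $\frac{1332703}{813} \approx 1639.2$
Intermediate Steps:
$S{\left(k \right)} = -4$ ($S{\left(k \right)} = -7 + 3 = -4$)
$G = - \frac{1}{33485}$ ($G = \frac{1}{-33485} = - \frac{1}{33485} \approx -2.9864 \cdot 10^{-5}$)
$j = 48780$
$W = 79962180$ ($W = \frac{597 \left(-4\right)}{- \frac{1}{33485}} = \left(-2388\right) \left(-33485\right) = 79962180$)
$\frac{W}{j} = \frac{79962180}{48780} = 79962180 \cdot \frac{1}{48780} = \frac{1332703}{813}$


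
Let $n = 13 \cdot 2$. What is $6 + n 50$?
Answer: $1306$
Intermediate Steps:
$n = 26$
$6 + n 50 = 6 + 26 \cdot 50 = 6 + 1300 = 1306$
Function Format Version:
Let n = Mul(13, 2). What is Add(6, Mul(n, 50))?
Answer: 1306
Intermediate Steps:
n = 26
Add(6, Mul(n, 50)) = Add(6, Mul(26, 50)) = Add(6, 1300) = 1306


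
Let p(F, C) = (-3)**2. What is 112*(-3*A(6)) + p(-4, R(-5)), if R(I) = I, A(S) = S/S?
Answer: -327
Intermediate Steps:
A(S) = 1
p(F, C) = 9
112*(-3*A(6)) + p(-4, R(-5)) = 112*(-3*1) + 9 = 112*(-3) + 9 = -336 + 9 = -327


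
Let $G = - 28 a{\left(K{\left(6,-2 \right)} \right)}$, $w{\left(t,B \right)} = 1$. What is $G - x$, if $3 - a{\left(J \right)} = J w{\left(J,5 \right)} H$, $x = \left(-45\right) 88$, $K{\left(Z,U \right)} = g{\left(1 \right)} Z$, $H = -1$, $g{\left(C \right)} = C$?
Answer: $3708$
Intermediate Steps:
$K{\left(Z,U \right)} = Z$ ($K{\left(Z,U \right)} = 1 Z = Z$)
$x = -3960$
$a{\left(J \right)} = 3 + J$ ($a{\left(J \right)} = 3 - J 1 \left(-1\right) = 3 - J \left(-1\right) = 3 - - J = 3 + J$)
$G = -252$ ($G = - 28 \left(3 + 6\right) = \left(-28\right) 9 = -252$)
$G - x = -252 - -3960 = -252 + 3960 = 3708$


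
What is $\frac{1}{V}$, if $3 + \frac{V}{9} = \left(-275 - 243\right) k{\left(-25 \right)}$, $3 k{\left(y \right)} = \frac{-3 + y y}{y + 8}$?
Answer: $\frac{17}{966129} \approx 1.7596 \cdot 10^{-5}$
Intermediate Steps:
$k{\left(y \right)} = \frac{-3 + y^{2}}{3 \left(8 + y\right)}$ ($k{\left(y \right)} = \frac{\left(-3 + y y\right) \frac{1}{y + 8}}{3} = \frac{\left(-3 + y^{2}\right) \frac{1}{8 + y}}{3} = \frac{\frac{1}{8 + y} \left(-3 + y^{2}\right)}{3} = \frac{-3 + y^{2}}{3 \left(8 + y\right)}$)
$V = \frac{966129}{17}$ ($V = -27 + 9 \left(-275 - 243\right) \frac{-3 + \left(-25\right)^{2}}{3 \left(8 - 25\right)} = -27 + 9 \left(-275 - 243\right) \frac{-3 + 625}{3 \left(-17\right)} = -27 + 9 \left(- 518 \cdot \frac{1}{3} \left(- \frac{1}{17}\right) 622\right) = -27 + 9 \left(\left(-518\right) \left(- \frac{622}{51}\right)\right) = -27 + 9 \cdot \frac{322196}{51} = -27 + \frac{966588}{17} = \frac{966129}{17} \approx 56831.0$)
$\frac{1}{V} = \frac{1}{\frac{966129}{17}} = \frac{17}{966129}$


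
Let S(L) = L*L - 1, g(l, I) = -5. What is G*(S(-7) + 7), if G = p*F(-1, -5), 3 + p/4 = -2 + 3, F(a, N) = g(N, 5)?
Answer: 2200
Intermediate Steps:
F(a, N) = -5
p = -8 (p = -12 + 4*(-2 + 3) = -12 + 4*1 = -12 + 4 = -8)
S(L) = -1 + L² (S(L) = L² - 1 = -1 + L²)
G = 40 (G = -8*(-5) = 40)
G*(S(-7) + 7) = 40*((-1 + (-7)²) + 7) = 40*((-1 + 49) + 7) = 40*(48 + 7) = 40*55 = 2200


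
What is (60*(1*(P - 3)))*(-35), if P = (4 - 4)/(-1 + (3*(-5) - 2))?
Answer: 6300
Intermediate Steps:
P = 0 (P = 0/(-1 + (-15 - 2)) = 0/(-1 - 17) = 0/(-18) = 0*(-1/18) = 0)
(60*(1*(P - 3)))*(-35) = (60*(1*(0 - 3)))*(-35) = (60*(1*(-3)))*(-35) = (60*(-3))*(-35) = -180*(-35) = 6300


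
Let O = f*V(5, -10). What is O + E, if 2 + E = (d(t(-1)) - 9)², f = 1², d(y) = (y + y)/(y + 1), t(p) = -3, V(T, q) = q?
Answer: 24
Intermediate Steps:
d(y) = 2*y/(1 + y) (d(y) = (2*y)/(1 + y) = 2*y/(1 + y))
f = 1
E = 34 (E = -2 + (2*(-3)/(1 - 3) - 9)² = -2 + (2*(-3)/(-2) - 9)² = -2 + (2*(-3)*(-½) - 9)² = -2 + (3 - 9)² = -2 + (-6)² = -2 + 36 = 34)
O = -10 (O = 1*(-10) = -10)
O + E = -10 + 34 = 24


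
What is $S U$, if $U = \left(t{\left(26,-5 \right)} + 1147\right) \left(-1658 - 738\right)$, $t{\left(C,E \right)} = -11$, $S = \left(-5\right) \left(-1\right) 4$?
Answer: $-54437120$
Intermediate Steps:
$S = 20$ ($S = 5 \cdot 4 = 20$)
$U = -2721856$ ($U = \left(-11 + 1147\right) \left(-1658 - 738\right) = 1136 \left(-2396\right) = -2721856$)
$S U = 20 \left(-2721856\right) = -54437120$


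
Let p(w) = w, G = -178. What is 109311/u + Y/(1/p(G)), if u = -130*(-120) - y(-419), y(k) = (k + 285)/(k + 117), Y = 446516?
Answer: -187217388293023/2355533 ≈ -7.9480e+7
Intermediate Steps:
y(k) = (285 + k)/(117 + k)
u = 2355533/151 (u = -130*(-120) - (285 - 419)/(117 - 419) = 15600 - (-134)/(-302) = 15600 - (-1)*(-134)/302 = 15600 - 1*67/151 = 15600 - 67/151 = 2355533/151 ≈ 15600.)
109311/u + Y/(1/p(G)) = 109311/(2355533/151) + 446516/(1/(-178)) = 109311*(151/2355533) + 446516/(-1/178) = 16505961/2355533 + 446516*(-178) = 16505961/2355533 - 79479848 = -187217388293023/2355533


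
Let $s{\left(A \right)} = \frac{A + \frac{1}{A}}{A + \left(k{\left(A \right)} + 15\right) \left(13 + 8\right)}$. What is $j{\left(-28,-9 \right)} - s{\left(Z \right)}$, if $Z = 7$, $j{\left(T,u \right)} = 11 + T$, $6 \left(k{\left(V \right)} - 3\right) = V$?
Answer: $- \frac{97561}{5733} \approx -17.017$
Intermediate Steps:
$k{\left(V \right)} = 3 + \frac{V}{6}$
$s{\left(A \right)} = \frac{A + \frac{1}{A}}{378 + \frac{9 A}{2}}$ ($s{\left(A \right)} = \frac{A + \frac{1}{A}}{A + \left(\left(3 + \frac{A}{6}\right) + 15\right) \left(13 + 8\right)} = \frac{A + \frac{1}{A}}{A + \left(18 + \frac{A}{6}\right) 21} = \frac{A + \frac{1}{A}}{A + \left(378 + \frac{7 A}{2}\right)} = \frac{A + \frac{1}{A}}{378 + \frac{9 A}{2}}$)
$j{\left(-28,-9 \right)} - s{\left(Z \right)} = \left(11 - 28\right) - \frac{2 \left(1 + 7^{2}\right)}{9 \cdot 7 \left(84 + 7\right)} = -17 - \frac{2}{9} \cdot \frac{1}{7} \cdot \frac{1}{91} \left(1 + 49\right) = -17 - \frac{2}{9} \cdot \frac{1}{7} \cdot \frac{1}{91} \cdot 50 = -17 - \frac{100}{5733} = - \frac{97561}{5733}$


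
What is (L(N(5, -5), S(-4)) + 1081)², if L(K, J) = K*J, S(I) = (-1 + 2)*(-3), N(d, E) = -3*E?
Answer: 1073296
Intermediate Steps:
S(I) = -3 (S(I) = 1*(-3) = -3)
L(K, J) = J*K
(L(N(5, -5), S(-4)) + 1081)² = (-(-9)*(-5) + 1081)² = (-3*15 + 1081)² = (-45 + 1081)² = 1036² = 1073296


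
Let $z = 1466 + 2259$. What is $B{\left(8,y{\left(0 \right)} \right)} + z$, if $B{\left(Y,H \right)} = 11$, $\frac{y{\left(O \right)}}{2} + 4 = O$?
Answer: $3736$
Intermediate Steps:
$y{\left(O \right)} = -8 + 2 O$
$z = 3725$
$B{\left(8,y{\left(0 \right)} \right)} + z = 11 + 3725 = 3736$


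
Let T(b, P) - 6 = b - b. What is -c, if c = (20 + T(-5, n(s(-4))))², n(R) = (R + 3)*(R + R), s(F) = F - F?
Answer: -676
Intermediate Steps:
s(F) = 0
n(R) = 2*R*(3 + R) (n(R) = (3 + R)*(2*R) = 2*R*(3 + R))
T(b, P) = 6 (T(b, P) = 6 + (b - b) = 6 + 0 = 6)
c = 676 (c = (20 + 6)² = 26² = 676)
-c = -1*676 = -676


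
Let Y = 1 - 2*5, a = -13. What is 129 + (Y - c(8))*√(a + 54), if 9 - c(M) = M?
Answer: 129 - 10*√41 ≈ 64.969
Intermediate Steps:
c(M) = 9 - M
Y = -9 (Y = 1 - 10 = -9)
129 + (Y - c(8))*√(a + 54) = 129 + (-9 - (9 - 1*8))*√(-13 + 54) = 129 + (-9 - (9 - 8))*√41 = 129 + (-9 - 1*1)*√41 = 129 + (-9 - 1)*√41 = 129 - 10*√41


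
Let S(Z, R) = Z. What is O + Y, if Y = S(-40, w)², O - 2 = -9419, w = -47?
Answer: -7817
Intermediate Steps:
O = -9417 (O = 2 - 9419 = -9417)
Y = 1600 (Y = (-40)² = 1600)
O + Y = -9417 + 1600 = -7817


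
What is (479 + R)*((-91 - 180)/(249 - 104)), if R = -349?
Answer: -7046/29 ≈ -242.97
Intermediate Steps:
(479 + R)*((-91 - 180)/(249 - 104)) = (479 - 349)*((-91 - 180)/(249 - 104)) = 130*(-271/145) = -7046/29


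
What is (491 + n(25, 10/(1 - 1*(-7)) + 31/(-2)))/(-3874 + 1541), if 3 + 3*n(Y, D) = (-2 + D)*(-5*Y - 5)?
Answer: -7165/13998 ≈ -0.51186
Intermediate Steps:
n(Y, D) = -1 + (-5 - 5*Y)*(-2 + D)/3 (n(Y, D) = -1 + ((-2 + D)*(-5*Y - 5))/3 = -1 + ((-2 + D)*(-5 - 5*Y))/3 = -1 + ((-5 - 5*Y)*(-2 + D))/3 = -1 + (-5 - 5*Y)*(-2 + D)/3)
(491 + n(25, 10/(1 - 1*(-7)) + 31/(-2)))/(-3874 + 1541) = (491 + (7/3 - 5*(10/(1 - 1*(-7)) + 31/(-2))/3 + (10/3)*25 - 5/3*(10/(1 - 1*(-7)) + 31/(-2))*25))/(-3874 + 1541) = (491 + (7/3 - 5*(10/(1 + 7) + 31*(-½))/3 + 250/3 - 5/3*(10/(1 + 7) + 31*(-½))*25))/(-2333) = (491 + (7/3 - 5*(10/8 - 31/2)/3 + 250/3 - 5/3*(10/8 - 31/2)*25))*(-1/2333) = (491 + (7/3 - 5*(10*(⅛) - 31/2)/3 + 250/3 - 5/3*(10*(⅛) - 31/2)*25))*(-1/2333) = (491 + (7/3 - 5*(5/4 - 31/2)/3 + 250/3 - 5/3*(5/4 - 31/2)*25))*(-1/2333) = (491 + (7/3 - 5/3*(-57/4) + 250/3 - 5/3*(-57/4)*25))*(-1/2333) = (491 + (7/3 + 95/4 + 250/3 + 2375/4))*(-1/2333) = (491 + 4219/6)*(-1/2333) = (7165/6)*(-1/2333) = -7165/13998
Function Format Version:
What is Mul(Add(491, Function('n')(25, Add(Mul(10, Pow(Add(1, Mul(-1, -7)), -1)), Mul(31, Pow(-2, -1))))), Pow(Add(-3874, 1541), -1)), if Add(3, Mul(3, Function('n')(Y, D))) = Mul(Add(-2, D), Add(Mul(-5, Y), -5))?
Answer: Rational(-7165, 13998) ≈ -0.51186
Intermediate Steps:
Function('n')(Y, D) = Add(-1, Mul(Rational(1, 3), Add(-5, Mul(-5, Y)), Add(-2, D))) (Function('n')(Y, D) = Add(-1, Mul(Rational(1, 3), Mul(Add(-2, D), Add(Mul(-5, Y), -5)))) = Add(-1, Mul(Rational(1, 3), Mul(Add(-2, D), Add(-5, Mul(-5, Y))))) = Add(-1, Mul(Rational(1, 3), Mul(Add(-5, Mul(-5, Y)), Add(-2, D)))) = Add(-1, Mul(Rational(1, 3), Add(-5, Mul(-5, Y)), Add(-2, D))))
Mul(Add(491, Function('n')(25, Add(Mul(10, Pow(Add(1, Mul(-1, -7)), -1)), Mul(31, Pow(-2, -1))))), Pow(Add(-3874, 1541), -1)) = Mul(Add(491, Add(Rational(7, 3), Mul(Rational(-5, 3), Add(Mul(10, Pow(Add(1, Mul(-1, -7)), -1)), Mul(31, Pow(-2, -1)))), Mul(Rational(10, 3), 25), Mul(Rational(-5, 3), Add(Mul(10, Pow(Add(1, Mul(-1, -7)), -1)), Mul(31, Pow(-2, -1))), 25))), Pow(Add(-3874, 1541), -1)) = Mul(Add(491, Add(Rational(7, 3), Mul(Rational(-5, 3), Add(Mul(10, Pow(Add(1, 7), -1)), Mul(31, Rational(-1, 2)))), Rational(250, 3), Mul(Rational(-5, 3), Add(Mul(10, Pow(Add(1, 7), -1)), Mul(31, Rational(-1, 2))), 25))), Pow(-2333, -1)) = Mul(Add(491, Add(Rational(7, 3), Mul(Rational(-5, 3), Add(Mul(10, Pow(8, -1)), Rational(-31, 2))), Rational(250, 3), Mul(Rational(-5, 3), Add(Mul(10, Pow(8, -1)), Rational(-31, 2)), 25))), Rational(-1, 2333)) = Mul(Add(491, Add(Rational(7, 3), Mul(Rational(-5, 3), Add(Mul(10, Rational(1, 8)), Rational(-31, 2))), Rational(250, 3), Mul(Rational(-5, 3), Add(Mul(10, Rational(1, 8)), Rational(-31, 2)), 25))), Rational(-1, 2333)) = Mul(Add(491, Add(Rational(7, 3), Mul(Rational(-5, 3), Add(Rational(5, 4), Rational(-31, 2))), Rational(250, 3), Mul(Rational(-5, 3), Add(Rational(5, 4), Rational(-31, 2)), 25))), Rational(-1, 2333)) = Mul(Add(491, Add(Rational(7, 3), Mul(Rational(-5, 3), Rational(-57, 4)), Rational(250, 3), Mul(Rational(-5, 3), Rational(-57, 4), 25))), Rational(-1, 2333)) = Mul(Add(491, Add(Rational(7, 3), Rational(95, 4), Rational(250, 3), Rational(2375, 4))), Rational(-1, 2333)) = Mul(Add(491, Rational(4219, 6)), Rational(-1, 2333)) = Mul(Rational(7165, 6), Rational(-1, 2333)) = Rational(-7165, 13998)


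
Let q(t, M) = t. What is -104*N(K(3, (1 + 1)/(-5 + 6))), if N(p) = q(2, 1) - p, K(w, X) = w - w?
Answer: -208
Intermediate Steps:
K(w, X) = 0
N(p) = 2 - p
-104*N(K(3, (1 + 1)/(-5 + 6))) = -104*(2 - 1*0) = -104*(2 + 0) = -104*2 = -208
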